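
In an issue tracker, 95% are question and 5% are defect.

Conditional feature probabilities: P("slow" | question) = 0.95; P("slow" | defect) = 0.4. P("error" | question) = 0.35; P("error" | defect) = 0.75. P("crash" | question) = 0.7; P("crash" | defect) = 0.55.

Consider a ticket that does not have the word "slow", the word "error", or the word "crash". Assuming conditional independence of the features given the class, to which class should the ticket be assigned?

question

question: 0.95 × (1−0.95) × (1−0.35) × (1−0.7) = 0.0092625
defect: 0.05 × (1−0.4) × (1−0.75) × (1−0.55) = 0.003375
Highest score → question.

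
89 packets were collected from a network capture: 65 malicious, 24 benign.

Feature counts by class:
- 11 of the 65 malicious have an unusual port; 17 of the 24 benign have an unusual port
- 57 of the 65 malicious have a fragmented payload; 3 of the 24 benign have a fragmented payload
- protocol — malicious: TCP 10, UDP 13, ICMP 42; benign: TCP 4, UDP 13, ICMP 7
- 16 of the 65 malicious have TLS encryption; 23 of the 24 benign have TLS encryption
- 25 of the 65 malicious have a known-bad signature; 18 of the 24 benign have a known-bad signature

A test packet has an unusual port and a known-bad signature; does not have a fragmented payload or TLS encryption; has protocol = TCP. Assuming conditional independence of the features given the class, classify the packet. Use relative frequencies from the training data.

benign

malicious: (65/89) × (11/65) × (8/65) × (10/65) × (49/65) × (25/65) ≈ 0.00067854
benign: (24/89) × (17/24) × (21/24) × (4/24) × (1/24) × (18/24) ≈ 0.000870494
Highest score → benign.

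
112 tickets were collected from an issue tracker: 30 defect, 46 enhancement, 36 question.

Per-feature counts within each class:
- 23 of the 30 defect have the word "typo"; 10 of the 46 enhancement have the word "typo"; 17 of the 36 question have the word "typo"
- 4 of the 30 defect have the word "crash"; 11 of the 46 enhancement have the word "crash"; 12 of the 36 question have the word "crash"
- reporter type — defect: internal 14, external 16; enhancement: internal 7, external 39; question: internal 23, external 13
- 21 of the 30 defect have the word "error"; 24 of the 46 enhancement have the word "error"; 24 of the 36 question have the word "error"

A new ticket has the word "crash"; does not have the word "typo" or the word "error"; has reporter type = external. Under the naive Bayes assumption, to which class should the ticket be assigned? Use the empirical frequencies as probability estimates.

enhancement

defect: (30/112) × (7/30) × (4/30) × (16/30) × (9/30) ≈ 0.00133333
enhancement: (46/112) × (36/46) × (11/46) × (39/46) × (22/46) ≈ 0.0311667
question: (36/112) × (19/36) × (12/36) × (13/36) × (12/36) ≈ 0.00680666
Highest score → enhancement.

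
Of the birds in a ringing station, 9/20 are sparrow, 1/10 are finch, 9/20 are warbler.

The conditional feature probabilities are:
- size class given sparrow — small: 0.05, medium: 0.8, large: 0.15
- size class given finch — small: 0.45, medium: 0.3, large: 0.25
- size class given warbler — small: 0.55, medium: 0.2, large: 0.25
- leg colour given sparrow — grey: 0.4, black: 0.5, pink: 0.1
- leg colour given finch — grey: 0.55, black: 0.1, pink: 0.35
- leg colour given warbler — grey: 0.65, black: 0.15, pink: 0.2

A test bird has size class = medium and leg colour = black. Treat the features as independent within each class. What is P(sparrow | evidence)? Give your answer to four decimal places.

sparrow: 0.45 × 0.8 × 0.5 = 0.18
finch: 0.1 × 0.3 × 0.1 = 0.003
warbler: 0.45 × 0.2 × 0.15 = 0.0135
P(sparrow | x) = 0.18 / 0.1965 ≈ 0.9160

0.9160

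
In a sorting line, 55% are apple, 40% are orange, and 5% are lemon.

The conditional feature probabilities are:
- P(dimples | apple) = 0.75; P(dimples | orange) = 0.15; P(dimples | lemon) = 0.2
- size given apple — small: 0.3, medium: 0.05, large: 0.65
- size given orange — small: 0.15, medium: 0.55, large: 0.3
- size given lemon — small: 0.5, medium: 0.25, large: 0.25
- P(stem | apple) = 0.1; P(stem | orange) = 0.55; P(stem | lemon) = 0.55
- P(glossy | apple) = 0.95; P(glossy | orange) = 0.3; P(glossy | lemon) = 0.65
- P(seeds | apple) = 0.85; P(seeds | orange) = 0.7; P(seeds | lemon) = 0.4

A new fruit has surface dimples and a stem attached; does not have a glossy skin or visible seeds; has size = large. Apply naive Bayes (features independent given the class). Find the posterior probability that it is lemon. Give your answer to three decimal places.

apple: 0.55 × 0.75 × 0.65 × 0.1 × (1−0.95) × (1−0.85) = 0.00020109375
orange: 0.4 × 0.15 × 0.3 × 0.55 × (1−0.3) × (1−0.7) = 0.002079
lemon: 0.05 × 0.2 × 0.25 × 0.55 × (1−0.65) × (1−0.4) = 0.00028875
P(lemon | x) = 0.00028875 / 0.00256884375 ≈ 0.112

0.112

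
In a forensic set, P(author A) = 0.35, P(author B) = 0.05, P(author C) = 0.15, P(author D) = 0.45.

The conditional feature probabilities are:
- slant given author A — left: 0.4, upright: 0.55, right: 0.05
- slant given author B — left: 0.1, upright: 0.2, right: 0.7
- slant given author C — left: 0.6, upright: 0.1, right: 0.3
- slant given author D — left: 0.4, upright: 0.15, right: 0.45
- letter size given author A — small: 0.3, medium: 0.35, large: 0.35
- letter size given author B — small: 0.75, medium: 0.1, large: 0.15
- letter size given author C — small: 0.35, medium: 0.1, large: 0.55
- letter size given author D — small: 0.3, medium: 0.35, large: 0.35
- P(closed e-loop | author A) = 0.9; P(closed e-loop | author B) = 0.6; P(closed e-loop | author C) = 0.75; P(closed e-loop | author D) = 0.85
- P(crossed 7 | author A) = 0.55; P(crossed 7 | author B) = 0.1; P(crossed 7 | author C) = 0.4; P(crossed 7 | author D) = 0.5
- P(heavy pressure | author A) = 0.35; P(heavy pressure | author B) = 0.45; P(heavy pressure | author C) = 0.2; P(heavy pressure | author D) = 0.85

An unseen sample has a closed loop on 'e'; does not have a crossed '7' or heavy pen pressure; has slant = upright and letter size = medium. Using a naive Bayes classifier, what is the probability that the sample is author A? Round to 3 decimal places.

0.883

author A: 0.35 × 0.55 × 0.35 × 0.9 × (1−0.55) × (1−0.35) = 0.01773646875
author B: 0.05 × 0.2 × 0.1 × 0.6 × (1−0.1) × (1−0.45) = 0.000297
author C: 0.15 × 0.1 × 0.1 × 0.75 × (1−0.4) × (1−0.2) = 0.00054
author D: 0.45 × 0.15 × 0.35 × 0.85 × (1−0.5) × (1−0.85) = 0.00150609375
P(author A | x) = 0.01773646875 / 0.0200795625 ≈ 0.883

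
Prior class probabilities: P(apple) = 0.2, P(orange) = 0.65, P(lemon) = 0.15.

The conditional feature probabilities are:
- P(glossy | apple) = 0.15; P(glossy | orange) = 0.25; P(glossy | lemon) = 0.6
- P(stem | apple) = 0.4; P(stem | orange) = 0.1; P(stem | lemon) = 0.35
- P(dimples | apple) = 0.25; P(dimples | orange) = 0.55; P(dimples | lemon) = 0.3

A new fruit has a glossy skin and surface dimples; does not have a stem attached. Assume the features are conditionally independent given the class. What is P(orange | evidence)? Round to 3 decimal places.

apple: 0.2 × 0.15 × (1−0.4) × 0.25 = 0.0045
orange: 0.65 × 0.25 × (1−0.1) × 0.55 = 0.0804375
lemon: 0.15 × 0.6 × (1−0.35) × 0.3 = 0.01755
P(orange | x) = 0.0804375 / 0.1024875 ≈ 0.785

0.785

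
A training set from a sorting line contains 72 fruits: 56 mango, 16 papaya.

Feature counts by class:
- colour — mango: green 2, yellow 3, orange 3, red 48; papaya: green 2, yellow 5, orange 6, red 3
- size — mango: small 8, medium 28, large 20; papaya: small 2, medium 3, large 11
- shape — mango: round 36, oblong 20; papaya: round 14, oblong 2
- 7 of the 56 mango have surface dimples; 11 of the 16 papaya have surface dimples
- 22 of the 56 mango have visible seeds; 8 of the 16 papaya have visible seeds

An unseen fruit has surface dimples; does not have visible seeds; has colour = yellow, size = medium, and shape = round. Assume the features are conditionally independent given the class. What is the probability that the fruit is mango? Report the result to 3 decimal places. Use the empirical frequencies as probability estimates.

0.206

mango: (56/72) × (3/56) × (28/56) × (36/56) × (7/56) × (34/56) ≈ 0.00101642
papaya: (16/72) × (5/16) × (3/16) × (14/16) × (11/16) × (8/16) ≈ 0.00391642
P(mango | x) = 0.00101642 / 0.00493284 ≈ 0.206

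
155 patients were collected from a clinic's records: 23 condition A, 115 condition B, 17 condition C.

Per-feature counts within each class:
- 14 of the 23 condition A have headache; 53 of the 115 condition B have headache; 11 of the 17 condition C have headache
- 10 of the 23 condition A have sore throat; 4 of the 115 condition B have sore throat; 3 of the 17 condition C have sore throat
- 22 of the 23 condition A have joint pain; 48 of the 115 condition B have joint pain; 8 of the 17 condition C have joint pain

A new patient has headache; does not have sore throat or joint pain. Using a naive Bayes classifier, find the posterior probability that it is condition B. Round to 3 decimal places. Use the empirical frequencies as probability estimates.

0.853

condition A: (23/155) × (14/23) × (13/23) × (1/23) ≈ 0.00221965
condition B: (115/155) × (53/115) × (111/115) × (67/115) ≈ 0.192285
condition C: (17/155) × (11/17) × (14/17) × (9/17) ≈ 0.030941
P(condition B | x) = 0.192285 / 0.22544565 ≈ 0.853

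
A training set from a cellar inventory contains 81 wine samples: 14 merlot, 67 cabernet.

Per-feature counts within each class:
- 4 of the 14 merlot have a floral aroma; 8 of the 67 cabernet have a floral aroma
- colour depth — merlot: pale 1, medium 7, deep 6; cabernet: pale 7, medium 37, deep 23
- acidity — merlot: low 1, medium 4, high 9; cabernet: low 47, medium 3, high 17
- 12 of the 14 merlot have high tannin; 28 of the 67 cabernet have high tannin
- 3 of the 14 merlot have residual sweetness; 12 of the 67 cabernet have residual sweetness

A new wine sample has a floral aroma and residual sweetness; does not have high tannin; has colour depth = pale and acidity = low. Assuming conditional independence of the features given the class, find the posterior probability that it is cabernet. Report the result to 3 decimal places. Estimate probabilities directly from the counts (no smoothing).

merlot: (14/81) × (4/14) × (1/14) × (1/14) × (2/14) × (3/14) ≈ 0.00000771284
cabernet: (67/81) × (8/67) × (7/67) × (47/67) × (39/67) × (12/67) ≈ 0.000754653
P(cabernet | x) = 0.000754653 / 0.00076236584 ≈ 0.990

0.990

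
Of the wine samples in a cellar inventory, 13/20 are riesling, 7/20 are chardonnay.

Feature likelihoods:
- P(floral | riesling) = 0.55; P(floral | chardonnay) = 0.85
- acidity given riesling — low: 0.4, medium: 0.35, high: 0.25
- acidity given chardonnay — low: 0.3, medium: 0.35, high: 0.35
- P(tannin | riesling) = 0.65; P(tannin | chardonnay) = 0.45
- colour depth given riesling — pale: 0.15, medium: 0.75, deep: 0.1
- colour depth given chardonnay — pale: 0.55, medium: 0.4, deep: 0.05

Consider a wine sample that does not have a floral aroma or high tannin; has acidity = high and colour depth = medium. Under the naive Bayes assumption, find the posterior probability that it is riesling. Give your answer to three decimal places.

riesling: 0.65 × (1−0.55) × 0.25 × (1−0.65) × 0.75 = 0.0191953125
chardonnay: 0.35 × (1−0.85) × 0.35 × (1−0.45) × 0.4 = 0.0040425
P(riesling | x) = 0.0191953125 / 0.0232378125 ≈ 0.826

0.826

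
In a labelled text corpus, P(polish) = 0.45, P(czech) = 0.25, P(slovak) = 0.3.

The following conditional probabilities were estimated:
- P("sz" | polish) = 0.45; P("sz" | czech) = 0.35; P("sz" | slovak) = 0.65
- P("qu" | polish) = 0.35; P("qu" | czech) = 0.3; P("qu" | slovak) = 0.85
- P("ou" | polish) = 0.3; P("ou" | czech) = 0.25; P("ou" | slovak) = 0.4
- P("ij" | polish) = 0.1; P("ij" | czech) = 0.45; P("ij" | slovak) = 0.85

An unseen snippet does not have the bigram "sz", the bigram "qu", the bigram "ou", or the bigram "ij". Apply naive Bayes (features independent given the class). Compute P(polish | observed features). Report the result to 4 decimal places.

polish: 0.45 × (1−0.45) × (1−0.35) × (1−0.3) × (1−0.1) = 0.10135125
czech: 0.25 × (1−0.35) × (1−0.3) × (1−0.25) × (1−0.45) = 0.046921875
slovak: 0.3 × (1−0.65) × (1−0.85) × (1−0.4) × (1−0.85) = 0.0014175
P(polish | x) = 0.10135125 / 0.149690625 ≈ 0.6771

0.6771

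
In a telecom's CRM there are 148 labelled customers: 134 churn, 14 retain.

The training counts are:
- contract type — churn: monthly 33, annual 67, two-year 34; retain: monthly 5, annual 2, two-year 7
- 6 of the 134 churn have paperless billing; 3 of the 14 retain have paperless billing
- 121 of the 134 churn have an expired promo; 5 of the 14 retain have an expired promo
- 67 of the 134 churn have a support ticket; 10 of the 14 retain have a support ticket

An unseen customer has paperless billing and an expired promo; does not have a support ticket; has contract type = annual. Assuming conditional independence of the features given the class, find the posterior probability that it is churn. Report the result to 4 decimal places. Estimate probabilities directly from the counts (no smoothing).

0.9687

churn: (134/148) × (67/134) × (6/134) × (121/134) × (67/134) ≈ 0.00915188
retain: (14/148) × (2/14) × (3/14) × (5/14) × (4/14) ≈ 0.000295485
P(churn | x) = 0.00915188 / 0.009447365 ≈ 0.9687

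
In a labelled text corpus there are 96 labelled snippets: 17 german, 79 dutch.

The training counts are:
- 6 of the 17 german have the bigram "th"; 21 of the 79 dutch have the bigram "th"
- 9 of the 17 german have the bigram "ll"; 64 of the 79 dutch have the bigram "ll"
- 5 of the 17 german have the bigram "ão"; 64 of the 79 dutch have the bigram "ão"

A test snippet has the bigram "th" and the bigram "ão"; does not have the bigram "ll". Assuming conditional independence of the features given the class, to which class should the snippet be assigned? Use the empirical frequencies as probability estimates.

dutch

german: (17/96) × (6/17) × (8/17) × (5/17) ≈ 0.00865052
dutch: (79/96) × (21/79) × (15/79) × (64/79) ≈ 0.0336485
Highest score → dutch.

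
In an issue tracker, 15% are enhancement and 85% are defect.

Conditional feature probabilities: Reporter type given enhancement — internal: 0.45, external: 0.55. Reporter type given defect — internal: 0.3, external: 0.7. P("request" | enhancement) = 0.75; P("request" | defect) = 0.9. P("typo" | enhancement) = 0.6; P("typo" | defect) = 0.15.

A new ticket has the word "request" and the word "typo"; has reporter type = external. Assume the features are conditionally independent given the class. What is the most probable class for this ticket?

enhancement: 0.15 × 0.55 × 0.75 × 0.6 = 0.037125
defect: 0.85 × 0.7 × 0.9 × 0.15 = 0.080325
Highest score → defect.

defect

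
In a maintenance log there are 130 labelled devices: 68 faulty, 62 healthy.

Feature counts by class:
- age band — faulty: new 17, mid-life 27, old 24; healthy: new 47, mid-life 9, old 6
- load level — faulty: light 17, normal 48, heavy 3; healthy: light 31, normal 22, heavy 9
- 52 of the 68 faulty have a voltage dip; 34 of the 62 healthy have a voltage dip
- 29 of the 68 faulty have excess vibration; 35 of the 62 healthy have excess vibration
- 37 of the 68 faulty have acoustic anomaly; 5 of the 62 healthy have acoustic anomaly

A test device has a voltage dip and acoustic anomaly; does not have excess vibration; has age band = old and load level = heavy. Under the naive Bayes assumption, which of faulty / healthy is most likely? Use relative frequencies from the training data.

faulty

faulty: (68/130) × (24/68) × (3/68) × (52/68) × (39/68) × (37/68) ≈ 0.00194367
healthy: (62/130) × (6/62) × (9/62) × (34/62) × (27/62) × (5/62) ≈ 0.000129032
Highest score → faulty.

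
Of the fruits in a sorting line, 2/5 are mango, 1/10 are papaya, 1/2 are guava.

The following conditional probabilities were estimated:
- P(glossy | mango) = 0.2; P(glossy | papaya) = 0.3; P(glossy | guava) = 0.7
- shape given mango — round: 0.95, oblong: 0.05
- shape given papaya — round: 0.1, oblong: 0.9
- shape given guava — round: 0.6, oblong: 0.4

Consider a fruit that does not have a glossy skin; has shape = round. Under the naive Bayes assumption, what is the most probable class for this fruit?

mango

mango: 0.4 × (1−0.2) × 0.95 = 0.304
papaya: 0.1 × (1−0.3) × 0.1 = 0.007
guava: 0.5 × (1−0.7) × 0.6 = 0.09
Highest score → mango.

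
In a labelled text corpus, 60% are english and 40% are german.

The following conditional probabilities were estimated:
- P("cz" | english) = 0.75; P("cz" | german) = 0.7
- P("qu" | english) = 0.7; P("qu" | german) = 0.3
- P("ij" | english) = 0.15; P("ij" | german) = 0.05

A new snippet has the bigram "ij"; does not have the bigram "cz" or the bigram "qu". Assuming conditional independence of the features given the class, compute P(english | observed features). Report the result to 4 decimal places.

0.6164

english: 0.6 × (1−0.75) × (1−0.7) × 0.15 = 0.00675
german: 0.4 × (1−0.7) × (1−0.3) × 0.05 = 0.0042
P(english | x) = 0.00675 / 0.01095 ≈ 0.6164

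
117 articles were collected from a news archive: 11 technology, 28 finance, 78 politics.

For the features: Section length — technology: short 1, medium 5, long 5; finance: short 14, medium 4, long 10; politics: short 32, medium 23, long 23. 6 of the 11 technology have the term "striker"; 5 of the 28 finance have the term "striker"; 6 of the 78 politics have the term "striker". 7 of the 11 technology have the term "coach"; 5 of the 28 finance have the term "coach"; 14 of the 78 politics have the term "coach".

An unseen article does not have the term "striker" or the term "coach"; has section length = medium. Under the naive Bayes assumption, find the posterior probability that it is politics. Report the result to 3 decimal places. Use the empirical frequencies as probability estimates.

0.832

technology: (11/117) × (5/11) × (5/11) × (4/11) ≈ 0.00706364
finance: (28/117) × (4/28) × (23/28) × (23/28) ≈ 0.0230682
politics: (78/117) × (23/78) × (72/78) × (64/78) ≈ 0.14889
P(politics | x) = 0.14889 / 0.17902184 ≈ 0.832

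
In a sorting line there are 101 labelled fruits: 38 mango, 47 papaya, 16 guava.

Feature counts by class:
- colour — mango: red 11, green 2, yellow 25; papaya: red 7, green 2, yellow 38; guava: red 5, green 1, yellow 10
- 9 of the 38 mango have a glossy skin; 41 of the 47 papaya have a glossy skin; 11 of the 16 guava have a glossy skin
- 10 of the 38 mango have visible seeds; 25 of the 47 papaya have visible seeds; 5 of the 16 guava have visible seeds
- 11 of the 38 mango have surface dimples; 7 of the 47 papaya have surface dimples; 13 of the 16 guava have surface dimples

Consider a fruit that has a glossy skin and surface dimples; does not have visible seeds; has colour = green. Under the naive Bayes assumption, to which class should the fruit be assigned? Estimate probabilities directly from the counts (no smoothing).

mango: (38/101) × (2/38) × (9/38) × (28/38) × (11/38) ≈ 0.00100035
papaya: (47/101) × (2/47) × (41/47) × (22/47) × (7/47) ≈ 0.00120426
guava: (16/101) × (1/16) × (11/16) × (11/16) × (13/16) ≈ 0.00380231
Highest score → guava.

guava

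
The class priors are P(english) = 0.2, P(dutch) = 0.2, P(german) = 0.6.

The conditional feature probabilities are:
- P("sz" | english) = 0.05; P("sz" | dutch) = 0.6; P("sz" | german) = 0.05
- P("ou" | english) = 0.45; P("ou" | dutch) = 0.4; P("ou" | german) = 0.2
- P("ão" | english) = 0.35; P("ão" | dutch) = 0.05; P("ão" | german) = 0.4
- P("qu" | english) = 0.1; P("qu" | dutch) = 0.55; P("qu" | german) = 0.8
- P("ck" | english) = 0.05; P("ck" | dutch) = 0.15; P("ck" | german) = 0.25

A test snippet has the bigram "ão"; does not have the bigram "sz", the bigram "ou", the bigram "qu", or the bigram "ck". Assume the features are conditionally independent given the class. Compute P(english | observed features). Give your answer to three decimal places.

english: 0.2 × (1−0.05) × (1−0.45) × 0.35 × (1−0.1) × (1−0.05) = 0.031271625
dutch: 0.2 × (1−0.6) × (1−0.4) × 0.05 × (1−0.55) × (1−0.15) = 0.000918
german: 0.6 × (1−0.05) × (1−0.2) × 0.4 × (1−0.8) × (1−0.25) = 0.02736
P(english | x) = 0.031271625 / 0.059549625 ≈ 0.525

0.525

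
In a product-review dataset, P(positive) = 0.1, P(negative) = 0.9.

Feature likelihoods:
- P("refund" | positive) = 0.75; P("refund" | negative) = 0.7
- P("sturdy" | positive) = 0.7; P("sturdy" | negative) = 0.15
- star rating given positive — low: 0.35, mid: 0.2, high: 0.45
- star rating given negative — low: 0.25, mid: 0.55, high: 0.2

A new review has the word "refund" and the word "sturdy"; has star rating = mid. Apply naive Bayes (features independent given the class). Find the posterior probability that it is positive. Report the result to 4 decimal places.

0.1681

positive: 0.1 × 0.75 × 0.7 × 0.2 = 0.0105
negative: 0.9 × 0.7 × 0.15 × 0.55 = 0.051975
P(positive | x) = 0.0105 / 0.062475 ≈ 0.1681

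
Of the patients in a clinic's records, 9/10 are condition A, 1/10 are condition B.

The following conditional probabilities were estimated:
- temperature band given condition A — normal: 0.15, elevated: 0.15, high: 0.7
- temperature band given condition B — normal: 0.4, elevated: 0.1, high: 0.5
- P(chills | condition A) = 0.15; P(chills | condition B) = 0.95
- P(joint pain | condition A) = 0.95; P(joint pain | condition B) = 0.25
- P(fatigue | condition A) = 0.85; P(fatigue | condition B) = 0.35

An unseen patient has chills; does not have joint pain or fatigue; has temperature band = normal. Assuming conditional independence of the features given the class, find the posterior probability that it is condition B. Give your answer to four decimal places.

0.9919

condition A: 0.9 × 0.15 × 0.15 × (1−0.95) × (1−0.85) = 0.000151875
condition B: 0.1 × 0.4 × 0.95 × (1−0.25) × (1−0.35) = 0.018525
P(condition B | x) = 0.018525 / 0.018676875 ≈ 0.9919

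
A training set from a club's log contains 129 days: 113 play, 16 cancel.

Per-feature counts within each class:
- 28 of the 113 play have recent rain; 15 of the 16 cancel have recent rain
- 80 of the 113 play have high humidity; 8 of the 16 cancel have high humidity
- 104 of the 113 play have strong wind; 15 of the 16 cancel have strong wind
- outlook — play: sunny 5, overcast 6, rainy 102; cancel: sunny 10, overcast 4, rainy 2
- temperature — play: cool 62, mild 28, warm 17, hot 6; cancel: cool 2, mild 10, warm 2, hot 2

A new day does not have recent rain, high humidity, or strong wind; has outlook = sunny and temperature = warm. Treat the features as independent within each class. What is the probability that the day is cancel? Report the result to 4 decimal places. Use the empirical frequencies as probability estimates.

play: (113/129) × (85/113) × (33/113) × (9/113) × (5/113) × (17/113) ≈ 0.000102021
cancel: (16/129) × (1/16) × (8/16) × (1/16) × (10/16) × (2/16) ≈ 0.0000189256
P(cancel | x) = 0.0000189256 / 0.0001209466 ≈ 0.1565

0.1565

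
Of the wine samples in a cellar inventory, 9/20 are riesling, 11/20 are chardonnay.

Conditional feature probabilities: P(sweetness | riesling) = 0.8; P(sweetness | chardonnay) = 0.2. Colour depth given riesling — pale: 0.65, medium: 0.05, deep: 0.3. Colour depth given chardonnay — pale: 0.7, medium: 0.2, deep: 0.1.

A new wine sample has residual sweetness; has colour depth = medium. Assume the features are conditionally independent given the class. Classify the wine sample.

riesling: 0.45 × 0.8 × 0.05 = 0.018
chardonnay: 0.55 × 0.2 × 0.2 = 0.022
Highest score → chardonnay.

chardonnay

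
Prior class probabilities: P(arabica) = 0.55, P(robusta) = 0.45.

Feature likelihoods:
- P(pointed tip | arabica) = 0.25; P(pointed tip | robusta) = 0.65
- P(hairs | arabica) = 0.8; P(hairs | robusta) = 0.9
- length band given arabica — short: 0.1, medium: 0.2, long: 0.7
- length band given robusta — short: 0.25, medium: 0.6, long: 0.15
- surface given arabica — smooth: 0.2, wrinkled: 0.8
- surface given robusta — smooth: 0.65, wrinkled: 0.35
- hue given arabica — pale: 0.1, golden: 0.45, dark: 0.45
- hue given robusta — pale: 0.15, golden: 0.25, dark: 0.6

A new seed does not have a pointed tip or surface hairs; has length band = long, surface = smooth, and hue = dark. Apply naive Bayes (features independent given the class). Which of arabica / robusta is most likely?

arabica: 0.55 × (1−0.25) × (1−0.8) × 0.7 × 0.2 × 0.45 = 0.0051975
robusta: 0.45 × (1−0.65) × (1−0.9) × 0.15 × 0.65 × 0.6 = 0.000921375
Highest score → arabica.

arabica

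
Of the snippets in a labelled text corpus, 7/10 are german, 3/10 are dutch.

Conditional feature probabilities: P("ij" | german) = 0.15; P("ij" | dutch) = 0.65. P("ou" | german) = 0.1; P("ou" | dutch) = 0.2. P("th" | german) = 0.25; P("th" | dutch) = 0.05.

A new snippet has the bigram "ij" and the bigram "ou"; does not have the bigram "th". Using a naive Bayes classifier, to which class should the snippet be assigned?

dutch

german: 0.7 × 0.15 × 0.1 × (1−0.25) = 0.007875
dutch: 0.3 × 0.65 × 0.2 × (1−0.05) = 0.03705
Highest score → dutch.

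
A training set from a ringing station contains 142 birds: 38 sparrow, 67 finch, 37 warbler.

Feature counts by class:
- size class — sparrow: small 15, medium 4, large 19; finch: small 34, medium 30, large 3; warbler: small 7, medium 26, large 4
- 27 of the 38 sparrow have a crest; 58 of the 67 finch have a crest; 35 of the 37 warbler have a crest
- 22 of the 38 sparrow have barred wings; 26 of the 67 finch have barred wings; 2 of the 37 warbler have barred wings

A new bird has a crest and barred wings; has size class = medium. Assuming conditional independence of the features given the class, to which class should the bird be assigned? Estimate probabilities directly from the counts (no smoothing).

sparrow: (38/142) × (4/38) × (27/38) × (22/38) ≈ 0.0115875
finch: (67/142) × (30/67) × (58/67) × (26/67) ≈ 0.0709716
warbler: (37/142) × (26/37) × (35/37) × (2/37) ≈ 0.00936224
Highest score → finch.

finch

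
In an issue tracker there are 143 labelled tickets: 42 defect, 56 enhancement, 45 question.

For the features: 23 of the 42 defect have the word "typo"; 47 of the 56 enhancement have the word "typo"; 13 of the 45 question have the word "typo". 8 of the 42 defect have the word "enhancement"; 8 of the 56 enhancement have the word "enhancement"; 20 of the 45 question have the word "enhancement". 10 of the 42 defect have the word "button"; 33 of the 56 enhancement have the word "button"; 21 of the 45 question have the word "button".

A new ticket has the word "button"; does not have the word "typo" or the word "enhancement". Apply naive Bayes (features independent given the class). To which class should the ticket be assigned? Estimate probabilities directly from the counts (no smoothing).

defect: (42/143) × (19/42) × (34/42) × (10/42) ≈ 0.0256093
enhancement: (56/143) × (9/56) × (48/56) × (33/56) ≈ 0.0317896
question: (45/143) × (32/45) × (25/45) × (21/45) ≈ 0.0580161
Highest score → question.

question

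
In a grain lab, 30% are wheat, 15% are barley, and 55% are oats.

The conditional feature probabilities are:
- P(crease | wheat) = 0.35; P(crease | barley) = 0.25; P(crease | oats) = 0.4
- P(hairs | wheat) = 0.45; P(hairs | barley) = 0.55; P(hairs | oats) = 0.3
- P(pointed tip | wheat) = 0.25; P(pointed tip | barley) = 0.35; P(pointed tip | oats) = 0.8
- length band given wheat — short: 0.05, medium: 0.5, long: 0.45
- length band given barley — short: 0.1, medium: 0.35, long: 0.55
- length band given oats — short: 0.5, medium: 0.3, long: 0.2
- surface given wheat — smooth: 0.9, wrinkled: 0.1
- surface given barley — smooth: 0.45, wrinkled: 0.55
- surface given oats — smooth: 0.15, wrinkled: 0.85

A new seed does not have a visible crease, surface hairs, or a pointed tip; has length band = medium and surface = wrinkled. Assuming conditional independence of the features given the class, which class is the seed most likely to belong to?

wheat: 0.3 × (1−0.35) × (1−0.45) × (1−0.25) × 0.5 × 0.1 = 0.004021875
barley: 0.15 × (1−0.25) × (1−0.55) × (1−0.35) × 0.35 × 0.55 = 0.006334453125
oats: 0.55 × (1−0.4) × (1−0.3) × (1−0.8) × 0.3 × 0.85 = 0.011781
Highest score → oats.

oats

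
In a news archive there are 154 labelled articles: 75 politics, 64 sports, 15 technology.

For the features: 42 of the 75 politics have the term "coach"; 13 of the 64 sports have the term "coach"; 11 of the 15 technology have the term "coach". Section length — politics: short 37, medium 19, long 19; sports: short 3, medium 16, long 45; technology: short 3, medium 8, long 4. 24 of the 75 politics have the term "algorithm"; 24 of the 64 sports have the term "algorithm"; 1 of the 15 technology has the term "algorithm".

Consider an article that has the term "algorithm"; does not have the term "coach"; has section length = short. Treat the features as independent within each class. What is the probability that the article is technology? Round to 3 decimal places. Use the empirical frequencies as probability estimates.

politics: (75/154) × (33/75) × (37/75) × (24/75) ≈ 0.0338286
sports: (64/154) × (51/64) × (3/64) × (24/64) ≈ 0.00582133
technology: (15/154) × (4/15) × (3/15) × (1/15) ≈ 0.00034632
P(technology | x) = 0.00034632 / 0.03999625 ≈ 0.009

0.009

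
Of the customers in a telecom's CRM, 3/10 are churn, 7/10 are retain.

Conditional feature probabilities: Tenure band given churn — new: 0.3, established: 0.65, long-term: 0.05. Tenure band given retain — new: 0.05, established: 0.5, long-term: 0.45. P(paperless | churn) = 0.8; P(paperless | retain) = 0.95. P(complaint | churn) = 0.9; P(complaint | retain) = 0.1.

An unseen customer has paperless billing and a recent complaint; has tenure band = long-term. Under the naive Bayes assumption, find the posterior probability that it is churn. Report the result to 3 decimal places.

churn: 0.3 × 0.05 × 0.8 × 0.9 = 0.0108
retain: 0.7 × 0.45 × 0.95 × 0.1 = 0.029925
P(churn | x) = 0.0108 / 0.040725 ≈ 0.265

0.265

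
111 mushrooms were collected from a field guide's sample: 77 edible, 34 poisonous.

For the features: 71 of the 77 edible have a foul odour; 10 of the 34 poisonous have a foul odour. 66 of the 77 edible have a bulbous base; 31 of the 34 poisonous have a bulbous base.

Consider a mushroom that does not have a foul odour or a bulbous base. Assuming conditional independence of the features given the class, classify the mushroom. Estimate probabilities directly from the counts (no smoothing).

poisonous

edible: (77/111) × (6/77) × (11/77) ≈ 0.00772201
poisonous: (34/111) × (24/34) × (3/34) ≈ 0.0190779
Highest score → poisonous.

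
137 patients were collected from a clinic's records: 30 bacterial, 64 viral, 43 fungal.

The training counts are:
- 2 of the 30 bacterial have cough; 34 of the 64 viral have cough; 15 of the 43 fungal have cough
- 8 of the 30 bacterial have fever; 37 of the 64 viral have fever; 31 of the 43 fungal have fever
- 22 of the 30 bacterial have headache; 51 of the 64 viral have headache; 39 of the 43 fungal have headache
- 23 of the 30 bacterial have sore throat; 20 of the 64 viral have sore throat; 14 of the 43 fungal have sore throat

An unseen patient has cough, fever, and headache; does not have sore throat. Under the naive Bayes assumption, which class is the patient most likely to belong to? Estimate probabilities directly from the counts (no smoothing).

viral

bacterial: (30/137) × (2/30) × (8/30) × (22/30) × (7/30) ≈ 0.000666126
viral: (64/137) × (34/64) × (37/64) × (51/64) × (44/64) ≈ 0.0786037
fungal: (43/137) × (15/43) × (31/43) × (39/43) × (29/43) ≈ 0.0482825
Highest score → viral.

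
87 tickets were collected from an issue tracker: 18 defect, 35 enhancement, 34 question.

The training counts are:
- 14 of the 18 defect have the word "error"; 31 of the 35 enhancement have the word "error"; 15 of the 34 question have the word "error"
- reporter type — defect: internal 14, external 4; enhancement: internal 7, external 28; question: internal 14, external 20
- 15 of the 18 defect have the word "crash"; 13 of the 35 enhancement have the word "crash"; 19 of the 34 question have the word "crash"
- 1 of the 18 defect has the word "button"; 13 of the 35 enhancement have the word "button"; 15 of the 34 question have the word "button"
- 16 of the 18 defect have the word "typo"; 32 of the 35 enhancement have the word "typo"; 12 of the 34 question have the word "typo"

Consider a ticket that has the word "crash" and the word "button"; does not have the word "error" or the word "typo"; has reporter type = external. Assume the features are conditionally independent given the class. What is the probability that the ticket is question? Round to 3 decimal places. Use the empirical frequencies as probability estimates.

defect: (18/87) × (4/18) × (4/18) × (15/18) × (1/18) × (2/18) ≈ 0.0000525572
enhancement: (35/87) × (4/35) × (28/35) × (13/35) × (13/35) × (3/35) ≈ 0.000434945
question: (34/87) × (19/34) × (20/34) × (19/34) × (15/34) × (22/34) ≈ 0.0204935
P(question | x) = 0.0204935 / 0.0209810022 ≈ 0.977

0.977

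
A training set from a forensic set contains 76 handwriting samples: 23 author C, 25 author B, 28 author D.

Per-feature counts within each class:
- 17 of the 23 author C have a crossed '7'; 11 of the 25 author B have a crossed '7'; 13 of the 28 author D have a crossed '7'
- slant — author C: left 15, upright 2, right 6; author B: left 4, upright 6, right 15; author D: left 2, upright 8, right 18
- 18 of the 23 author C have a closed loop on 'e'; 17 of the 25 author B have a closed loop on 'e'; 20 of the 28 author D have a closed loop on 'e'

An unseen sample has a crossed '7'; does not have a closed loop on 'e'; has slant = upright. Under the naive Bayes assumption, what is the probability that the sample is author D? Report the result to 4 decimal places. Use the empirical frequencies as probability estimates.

0.4764

author C: (23/76) × (17/23) × (2/23) × (5/23) ≈ 0.00422843
author B: (25/76) × (11/25) × (6/25) × (8/25) ≈ 0.0111158
author D: (28/76) × (13/28) × (8/28) × (8/28) ≈ 0.0139635
P(author D | x) = 0.0139635 / 0.02930773 ≈ 0.4764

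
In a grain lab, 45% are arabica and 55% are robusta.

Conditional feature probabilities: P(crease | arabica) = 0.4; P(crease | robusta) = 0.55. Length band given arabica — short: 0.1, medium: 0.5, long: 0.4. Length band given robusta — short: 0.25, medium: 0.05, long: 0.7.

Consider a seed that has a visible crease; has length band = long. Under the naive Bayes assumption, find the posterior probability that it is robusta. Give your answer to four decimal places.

arabica: 0.45 × 0.4 × 0.4 = 0.072
robusta: 0.55 × 0.55 × 0.7 = 0.21175
P(robusta | x) = 0.21175 / 0.28375 ≈ 0.7463

0.7463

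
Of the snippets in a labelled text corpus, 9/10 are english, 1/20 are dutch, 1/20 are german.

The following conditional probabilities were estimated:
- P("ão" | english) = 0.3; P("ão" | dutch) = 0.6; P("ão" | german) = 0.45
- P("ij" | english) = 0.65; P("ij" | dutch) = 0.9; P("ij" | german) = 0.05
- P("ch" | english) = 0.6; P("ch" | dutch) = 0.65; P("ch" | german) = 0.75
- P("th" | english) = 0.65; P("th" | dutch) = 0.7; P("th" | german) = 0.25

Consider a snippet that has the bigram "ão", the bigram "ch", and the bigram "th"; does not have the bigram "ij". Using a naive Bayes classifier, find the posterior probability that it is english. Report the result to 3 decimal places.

0.873

english: 0.9 × 0.3 × (1−0.65) × 0.6 × 0.65 = 0.036855
dutch: 0.05 × 0.6 × (1−0.9) × 0.65 × 0.7 = 0.001365
german: 0.05 × 0.45 × (1−0.05) × 0.75 × 0.25 = 0.0040078125
P(english | x) = 0.036855 / 0.0422278125 ≈ 0.873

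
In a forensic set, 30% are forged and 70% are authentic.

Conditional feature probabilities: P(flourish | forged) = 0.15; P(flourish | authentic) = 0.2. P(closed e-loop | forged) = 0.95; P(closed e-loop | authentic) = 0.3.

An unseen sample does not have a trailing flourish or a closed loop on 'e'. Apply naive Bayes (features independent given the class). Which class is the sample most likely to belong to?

authentic

forged: 0.3 × (1−0.15) × (1−0.95) = 0.01275
authentic: 0.7 × (1−0.2) × (1−0.3) = 0.392
Highest score → authentic.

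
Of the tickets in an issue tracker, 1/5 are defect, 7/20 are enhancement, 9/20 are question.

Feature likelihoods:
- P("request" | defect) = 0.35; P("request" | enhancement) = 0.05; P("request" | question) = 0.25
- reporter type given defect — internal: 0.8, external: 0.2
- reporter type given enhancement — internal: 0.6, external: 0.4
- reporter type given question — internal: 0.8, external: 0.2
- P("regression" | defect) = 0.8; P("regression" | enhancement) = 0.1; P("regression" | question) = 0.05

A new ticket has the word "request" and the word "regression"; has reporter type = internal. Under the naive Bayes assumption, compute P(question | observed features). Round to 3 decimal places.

0.089

defect: 0.2 × 0.35 × 0.8 × 0.8 = 0.0448
enhancement: 0.35 × 0.05 × 0.6 × 0.1 = 0.00105
question: 0.45 × 0.25 × 0.8 × 0.05 = 0.0045
P(question | x) = 0.0045 / 0.05035 ≈ 0.089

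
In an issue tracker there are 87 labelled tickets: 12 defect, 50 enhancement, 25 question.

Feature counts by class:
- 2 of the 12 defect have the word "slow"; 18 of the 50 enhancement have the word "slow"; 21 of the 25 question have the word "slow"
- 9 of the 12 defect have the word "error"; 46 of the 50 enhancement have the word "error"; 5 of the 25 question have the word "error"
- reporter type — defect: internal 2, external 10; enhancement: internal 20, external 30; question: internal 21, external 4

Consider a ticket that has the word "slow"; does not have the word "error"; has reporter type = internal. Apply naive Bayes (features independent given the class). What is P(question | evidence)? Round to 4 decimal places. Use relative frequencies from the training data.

0.9554

defect: (12/87) × (2/12) × (3/12) × (2/12) ≈ 0.000957854
enhancement: (50/87) × (18/50) × (4/50) × (20/50) ≈ 0.00662069
question: (25/87) × (21/25) × (20/25) × (21/25) ≈ 0.162207
P(question | x) = 0.162207 / 0.169785544 ≈ 0.9554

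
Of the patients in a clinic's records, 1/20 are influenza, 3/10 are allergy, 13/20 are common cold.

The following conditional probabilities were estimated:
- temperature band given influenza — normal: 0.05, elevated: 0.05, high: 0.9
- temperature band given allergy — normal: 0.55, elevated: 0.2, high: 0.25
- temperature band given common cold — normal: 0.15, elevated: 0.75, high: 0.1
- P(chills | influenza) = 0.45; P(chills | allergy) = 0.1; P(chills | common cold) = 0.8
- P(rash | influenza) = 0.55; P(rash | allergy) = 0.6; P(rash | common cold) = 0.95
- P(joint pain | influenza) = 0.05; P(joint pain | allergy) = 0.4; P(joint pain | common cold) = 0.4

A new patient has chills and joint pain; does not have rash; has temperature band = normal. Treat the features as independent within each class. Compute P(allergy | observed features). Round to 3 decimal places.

influenza: 0.05 × 0.05 × 0.45 × (1−0.55) × 0.05 = 0.0000253125
allergy: 0.3 × 0.55 × 0.1 × (1−0.6) × 0.4 = 0.00264
common cold: 0.65 × 0.15 × 0.8 × (1−0.95) × 0.4 = 0.00156
P(allergy | x) = 0.00264 / 0.0042253125 ≈ 0.625

0.625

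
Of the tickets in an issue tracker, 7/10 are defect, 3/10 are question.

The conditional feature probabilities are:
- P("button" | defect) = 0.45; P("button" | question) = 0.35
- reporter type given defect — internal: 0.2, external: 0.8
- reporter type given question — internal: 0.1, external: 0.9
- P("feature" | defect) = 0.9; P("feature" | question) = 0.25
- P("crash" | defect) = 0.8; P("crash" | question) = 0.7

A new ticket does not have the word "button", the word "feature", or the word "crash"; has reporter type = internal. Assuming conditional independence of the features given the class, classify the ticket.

defect: 0.7 × (1−0.45) × 0.2 × (1−0.9) × (1−0.8) = 0.00154
question: 0.3 × (1−0.35) × 0.1 × (1−0.25) × (1−0.7) = 0.0043875
Highest score → question.

question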